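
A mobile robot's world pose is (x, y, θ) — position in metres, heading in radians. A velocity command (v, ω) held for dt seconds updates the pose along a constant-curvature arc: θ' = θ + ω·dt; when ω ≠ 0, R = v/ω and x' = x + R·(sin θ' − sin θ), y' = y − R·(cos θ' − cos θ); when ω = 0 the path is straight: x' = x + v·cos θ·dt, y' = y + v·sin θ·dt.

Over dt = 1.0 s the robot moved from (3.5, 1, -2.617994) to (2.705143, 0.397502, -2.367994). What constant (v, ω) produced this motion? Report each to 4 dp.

v = 1.0000, ω = 0.2500

Δθ = -2.367994 − -2.617994 = 0.250000
ω = Δθ/dt = 0.250000/1.0 = 0.2500
R = Δx/(sin θ' − sin θ) = 4.0000
v = R·ω = 4.0000·0.2500 = 1.0000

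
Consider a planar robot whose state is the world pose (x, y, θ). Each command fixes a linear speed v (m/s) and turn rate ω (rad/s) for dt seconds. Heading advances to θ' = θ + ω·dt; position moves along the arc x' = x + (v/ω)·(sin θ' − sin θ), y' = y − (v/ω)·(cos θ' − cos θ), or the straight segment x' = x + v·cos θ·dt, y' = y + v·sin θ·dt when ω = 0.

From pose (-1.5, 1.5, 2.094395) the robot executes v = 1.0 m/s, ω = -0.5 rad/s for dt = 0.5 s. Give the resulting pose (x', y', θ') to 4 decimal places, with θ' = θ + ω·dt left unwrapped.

θ' = 2.0944 + -0.5·0.5 = 1.8444
R = v/ω = 1.0/-0.5 = -2.0000
x' = -1.5 + -2.0000·(sin 1.8444 − sin 2.0944) = -1.6936
y' = 1.5 − -2.0000·(cos 1.8444 − cos 2.0944) = 1.9596

(-1.6936, 1.9596, 1.8444)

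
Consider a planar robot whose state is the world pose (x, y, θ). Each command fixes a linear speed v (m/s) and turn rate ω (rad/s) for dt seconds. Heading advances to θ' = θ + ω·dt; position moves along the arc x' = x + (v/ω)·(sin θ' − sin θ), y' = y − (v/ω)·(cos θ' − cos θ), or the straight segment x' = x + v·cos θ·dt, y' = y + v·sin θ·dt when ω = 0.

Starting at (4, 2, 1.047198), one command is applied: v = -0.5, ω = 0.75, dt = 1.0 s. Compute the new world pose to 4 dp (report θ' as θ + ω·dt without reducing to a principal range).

θ' = 1.0472 + 0.75·1.0 = 1.7972
R = v/ω = -0.5/0.75 = -0.6667
x' = 4 + -0.6667·(sin 1.7972 − sin 1.0472) = 3.9277
y' = 2 − -0.6667·(cos 1.7972 − cos 1.0472) = 1.5170

(3.9277, 1.5170, 1.7972)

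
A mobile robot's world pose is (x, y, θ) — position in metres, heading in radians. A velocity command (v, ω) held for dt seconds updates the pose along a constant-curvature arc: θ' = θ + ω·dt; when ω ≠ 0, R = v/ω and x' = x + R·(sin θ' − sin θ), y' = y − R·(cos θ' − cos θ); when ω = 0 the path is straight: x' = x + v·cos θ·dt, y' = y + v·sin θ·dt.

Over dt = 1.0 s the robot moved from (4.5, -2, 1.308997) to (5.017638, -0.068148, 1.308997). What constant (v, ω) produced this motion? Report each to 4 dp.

Δθ = 1.308997 − 1.308997 = 0.000000
ω = Δθ/dt = 0.000000/1.0 = 0.0000
ω = 0 → v = (Δx·cos θ + Δy·sin θ)/dt = 2.0000

v = 2.0000, ω = 0.0000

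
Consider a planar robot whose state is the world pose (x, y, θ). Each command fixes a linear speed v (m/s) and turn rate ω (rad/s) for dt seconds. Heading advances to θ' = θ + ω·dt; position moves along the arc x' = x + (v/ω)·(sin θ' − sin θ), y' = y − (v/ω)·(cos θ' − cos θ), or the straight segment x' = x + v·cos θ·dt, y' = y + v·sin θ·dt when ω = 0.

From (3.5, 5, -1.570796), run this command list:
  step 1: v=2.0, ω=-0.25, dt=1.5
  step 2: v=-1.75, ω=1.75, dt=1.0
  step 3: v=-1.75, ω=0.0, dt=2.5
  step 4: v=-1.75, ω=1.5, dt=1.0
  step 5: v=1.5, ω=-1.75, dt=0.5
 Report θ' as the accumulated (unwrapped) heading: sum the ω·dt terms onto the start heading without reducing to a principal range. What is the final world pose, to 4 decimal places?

step 1: θ'=-1.9458 (R=-8.0000) → pose (2.9441, 2.0698, -1.9458)
step 2: θ'=-0.1958 (R=-1.0000) → pose (2.2081, 3.4170, -0.1958)
step 3: θ'=-0.1958 (straight) → pose (-2.0833, 4.2681, -0.1958)
step 4: θ'=1.3042 (R=-1.1667) → pose (-3.4357, 3.4311, 1.3042)
step 5: θ'=0.4292 (R=-0.8571) → pose (-2.9656, 3.9847, 0.4292)

(-2.9656, 3.9847, 0.4292)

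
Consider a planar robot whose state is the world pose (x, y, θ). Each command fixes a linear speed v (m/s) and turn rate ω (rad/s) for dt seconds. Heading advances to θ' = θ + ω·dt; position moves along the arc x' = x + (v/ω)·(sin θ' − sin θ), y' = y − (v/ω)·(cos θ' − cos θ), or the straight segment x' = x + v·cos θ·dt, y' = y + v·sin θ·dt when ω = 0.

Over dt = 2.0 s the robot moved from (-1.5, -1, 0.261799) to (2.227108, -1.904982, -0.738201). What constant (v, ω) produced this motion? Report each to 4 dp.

Δθ = -0.738201 − 0.261799 = -1.000000
ω = Δθ/dt = -1.000000/2.0 = -0.5000
R = Δx/(sin θ' − sin θ) = -4.0000
v = R·ω = -4.0000·-0.5000 = 2.0000

v = 2.0000, ω = -0.5000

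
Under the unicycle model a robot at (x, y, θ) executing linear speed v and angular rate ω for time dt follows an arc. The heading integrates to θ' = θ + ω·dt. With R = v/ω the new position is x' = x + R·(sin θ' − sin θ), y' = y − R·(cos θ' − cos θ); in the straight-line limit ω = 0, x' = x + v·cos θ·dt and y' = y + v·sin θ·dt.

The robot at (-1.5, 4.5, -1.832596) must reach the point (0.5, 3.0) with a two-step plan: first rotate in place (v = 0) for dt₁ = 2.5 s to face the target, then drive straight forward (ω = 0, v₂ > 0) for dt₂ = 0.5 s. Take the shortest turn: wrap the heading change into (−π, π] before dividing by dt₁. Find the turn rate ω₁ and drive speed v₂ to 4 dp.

ω₁ = 0.4756, v₂ = 5.0000

heading to target = atan2(3−4.5, 0.5−-1.5) = -0.6435
Δθ = wrap(-0.6435 − -1.8326) = 1.1891; ω₁ = Δθ/dt₁ = 0.4756
distance = √((0.5−-1.5)² + (3−4.5)²) = 2.5000; v₂ = distance/dt₂ = 5.0000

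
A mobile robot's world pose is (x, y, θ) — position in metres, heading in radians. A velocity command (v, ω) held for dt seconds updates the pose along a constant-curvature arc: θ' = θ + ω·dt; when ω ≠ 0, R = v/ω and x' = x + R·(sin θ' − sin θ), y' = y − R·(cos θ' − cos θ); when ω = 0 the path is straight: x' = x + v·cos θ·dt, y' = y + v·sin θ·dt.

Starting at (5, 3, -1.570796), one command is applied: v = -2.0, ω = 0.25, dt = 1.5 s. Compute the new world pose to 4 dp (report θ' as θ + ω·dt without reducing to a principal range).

θ' = -1.5708 + 0.25·1.5 = -1.1958
R = v/ω = -2.0/0.25 = -8.0000
x' = 5 + -8.0000·(sin -1.1958 − sin -1.5708) = 4.4441
y' = 3 − -8.0000·(cos -1.1958 − cos -1.5708) = 5.9302

(4.4441, 5.9302, -1.1958)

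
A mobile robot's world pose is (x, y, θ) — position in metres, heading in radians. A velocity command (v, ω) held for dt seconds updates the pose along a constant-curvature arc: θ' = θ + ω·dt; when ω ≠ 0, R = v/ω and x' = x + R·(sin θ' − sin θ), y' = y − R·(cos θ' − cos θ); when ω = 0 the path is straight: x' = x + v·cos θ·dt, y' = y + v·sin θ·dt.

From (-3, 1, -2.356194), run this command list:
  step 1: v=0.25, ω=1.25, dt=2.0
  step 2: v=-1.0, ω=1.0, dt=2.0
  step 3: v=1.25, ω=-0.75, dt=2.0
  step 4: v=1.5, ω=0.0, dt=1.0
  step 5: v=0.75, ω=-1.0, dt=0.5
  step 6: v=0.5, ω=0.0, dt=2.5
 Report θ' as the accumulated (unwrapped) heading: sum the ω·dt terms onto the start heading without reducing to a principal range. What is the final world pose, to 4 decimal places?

(-0.3473, 2.5873, 0.1438)

step 1: θ'=0.1438 (R=0.2000) → pose (-2.8299, 0.6606, 0.1438)
step 2: θ'=2.1438 (R=-1.0000) → pose (-3.5269, -0.8712, 2.1438)
step 3: θ'=0.6438 (R=-1.6667) → pose (-3.1268, 1.3654, 0.6438)
step 4: θ'=0.6438 (straight) → pose (-1.9271, 2.2658, 0.6438)
step 5: θ'=0.1438 (R=-0.7500) → pose (-1.5844, 2.4082, 0.1438)
step 6: θ'=0.1438 (straight) → pose (-0.3473, 2.5873, 0.1438)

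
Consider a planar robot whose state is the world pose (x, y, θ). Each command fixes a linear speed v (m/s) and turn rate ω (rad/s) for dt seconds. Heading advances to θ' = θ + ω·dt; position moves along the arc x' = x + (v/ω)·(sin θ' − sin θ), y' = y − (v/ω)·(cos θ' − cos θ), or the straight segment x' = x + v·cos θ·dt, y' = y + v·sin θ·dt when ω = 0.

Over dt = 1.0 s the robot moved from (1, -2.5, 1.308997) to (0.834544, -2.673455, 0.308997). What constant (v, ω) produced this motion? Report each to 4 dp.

Δθ = 0.308997 − 1.308997 = -1.000000
ω = Δθ/dt = -1.000000/1.0 = -1.0000
R = −Δy/(cos θ' − cos θ) = 0.2500
v = R·ω = 0.2500·-1.0000 = -0.2500

v = -0.2500, ω = -1.0000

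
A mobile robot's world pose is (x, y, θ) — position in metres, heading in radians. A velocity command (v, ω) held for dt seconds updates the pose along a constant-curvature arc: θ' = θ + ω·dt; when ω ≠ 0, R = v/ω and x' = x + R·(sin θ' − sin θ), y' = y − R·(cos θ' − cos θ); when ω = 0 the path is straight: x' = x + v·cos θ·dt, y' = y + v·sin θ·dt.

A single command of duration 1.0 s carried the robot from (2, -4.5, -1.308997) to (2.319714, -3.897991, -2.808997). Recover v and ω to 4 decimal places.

v = -0.7500, ω = -1.5000

Δθ = -2.808997 − -1.308997 = -1.500000
ω = Δθ/dt = -1.500000/1.0 = -1.5000
R = −Δy/(cos θ' − cos θ) = 0.5000
v = R·ω = 0.5000·-1.5000 = -0.7500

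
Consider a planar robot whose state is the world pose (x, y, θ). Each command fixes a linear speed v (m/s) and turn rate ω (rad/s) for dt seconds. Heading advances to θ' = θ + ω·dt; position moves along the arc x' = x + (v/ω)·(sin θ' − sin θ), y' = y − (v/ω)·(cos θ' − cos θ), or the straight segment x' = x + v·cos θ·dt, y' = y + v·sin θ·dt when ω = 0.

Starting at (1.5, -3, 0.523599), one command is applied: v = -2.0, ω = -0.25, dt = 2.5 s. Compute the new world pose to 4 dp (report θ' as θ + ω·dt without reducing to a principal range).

(-3.3098, -4.0307, -0.1014)

θ' = 0.5236 + -0.25·2.5 = -0.1014
R = v/ω = -2.0/-0.25 = 8.0000
x' = 1.5 + 8.0000·(sin -0.1014 − sin 0.5236) = -3.3098
y' = -3 − 8.0000·(cos -0.1014 − cos 0.5236) = -4.0307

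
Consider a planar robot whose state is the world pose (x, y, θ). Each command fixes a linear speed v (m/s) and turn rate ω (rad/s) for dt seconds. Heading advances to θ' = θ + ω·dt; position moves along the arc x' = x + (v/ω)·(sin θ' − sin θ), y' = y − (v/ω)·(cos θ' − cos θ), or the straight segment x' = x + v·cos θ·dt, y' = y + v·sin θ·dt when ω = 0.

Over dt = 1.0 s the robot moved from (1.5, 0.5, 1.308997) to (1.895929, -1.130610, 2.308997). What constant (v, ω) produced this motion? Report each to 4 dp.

Δθ = 2.308997 − 1.308997 = 1.000000
ω = Δθ/dt = 1.000000/1.0 = 1.0000
R = −Δy/(cos θ' − cos θ) = -1.7500
v = R·ω = -1.7500·1.0000 = -1.7500

v = -1.7500, ω = 1.0000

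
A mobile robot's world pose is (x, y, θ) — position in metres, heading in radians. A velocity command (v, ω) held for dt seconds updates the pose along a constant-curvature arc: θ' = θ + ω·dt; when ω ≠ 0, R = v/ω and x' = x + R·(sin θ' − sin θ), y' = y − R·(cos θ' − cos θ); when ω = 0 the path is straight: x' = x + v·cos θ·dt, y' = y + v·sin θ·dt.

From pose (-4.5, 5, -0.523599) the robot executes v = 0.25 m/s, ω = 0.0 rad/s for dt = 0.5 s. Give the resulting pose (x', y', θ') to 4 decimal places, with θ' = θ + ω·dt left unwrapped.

θ' = -0.5236 + 0.0·0.5 = -0.5236
ω = 0 → straight: x' = -4.5 + 0.25·cos(-0.5236)·0.5 = -4.3917
y' = 5 + 0.25·sin(-0.5236)·0.5 = 4.9375

(-4.3917, 4.9375, -0.5236)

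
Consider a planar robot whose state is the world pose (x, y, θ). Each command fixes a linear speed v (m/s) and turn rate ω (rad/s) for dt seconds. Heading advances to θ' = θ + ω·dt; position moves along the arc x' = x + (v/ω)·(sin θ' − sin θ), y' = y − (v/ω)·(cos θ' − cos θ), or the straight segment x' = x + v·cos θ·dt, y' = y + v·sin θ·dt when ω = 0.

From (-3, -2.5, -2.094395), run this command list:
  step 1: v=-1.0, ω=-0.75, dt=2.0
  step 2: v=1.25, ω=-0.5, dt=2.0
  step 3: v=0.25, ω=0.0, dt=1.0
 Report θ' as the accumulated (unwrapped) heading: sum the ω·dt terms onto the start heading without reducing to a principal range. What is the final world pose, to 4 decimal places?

step 1: θ'=-3.5944 (R=1.3333) → pose (-1.2620, -1.9677, -3.5944)
step 2: θ'=-4.5944 (R=-2.5000) → pose (-2.6509, -0.0139, -4.5944)
step 3: θ'=-4.5944 (straight) → pose (-2.6803, 0.2343, -4.5944)

(-2.6803, 0.2343, -4.5944)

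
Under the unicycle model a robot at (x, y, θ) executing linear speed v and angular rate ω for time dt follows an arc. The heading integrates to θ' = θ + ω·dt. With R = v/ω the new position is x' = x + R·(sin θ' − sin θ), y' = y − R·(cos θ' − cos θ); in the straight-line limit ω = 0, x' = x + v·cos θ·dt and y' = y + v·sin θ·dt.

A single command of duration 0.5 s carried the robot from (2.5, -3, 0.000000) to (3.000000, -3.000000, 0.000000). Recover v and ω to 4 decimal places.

v = 1.0000, ω = 0.0000

Δθ = 0.000000 − 0.000000 = 0.000000
ω = Δθ/dt = 0.000000/0.5 = 0.0000
ω = 0 → v = (Δx·cos θ + Δy·sin θ)/dt = 1.0000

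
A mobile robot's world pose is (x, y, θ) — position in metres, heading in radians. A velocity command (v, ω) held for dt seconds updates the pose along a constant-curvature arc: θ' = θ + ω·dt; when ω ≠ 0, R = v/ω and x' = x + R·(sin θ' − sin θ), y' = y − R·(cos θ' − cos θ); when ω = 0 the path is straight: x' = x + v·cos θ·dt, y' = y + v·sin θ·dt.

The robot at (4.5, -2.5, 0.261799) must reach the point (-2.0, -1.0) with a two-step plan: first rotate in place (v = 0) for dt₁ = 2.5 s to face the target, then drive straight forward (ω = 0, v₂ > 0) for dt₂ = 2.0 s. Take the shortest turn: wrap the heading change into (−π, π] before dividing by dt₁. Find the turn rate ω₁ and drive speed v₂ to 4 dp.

heading to target = atan2(-1−-2.5, -2−4.5) = 2.9148
Δθ = wrap(2.9148 − 0.2618) = 2.6530; ω₁ = Δθ/dt₁ = 1.0612
distance = √((-2−4.5)² + (-1−-2.5)²) = 6.6708; v₂ = distance/dt₂ = 3.3354

ω₁ = 1.0612, v₂ = 3.3354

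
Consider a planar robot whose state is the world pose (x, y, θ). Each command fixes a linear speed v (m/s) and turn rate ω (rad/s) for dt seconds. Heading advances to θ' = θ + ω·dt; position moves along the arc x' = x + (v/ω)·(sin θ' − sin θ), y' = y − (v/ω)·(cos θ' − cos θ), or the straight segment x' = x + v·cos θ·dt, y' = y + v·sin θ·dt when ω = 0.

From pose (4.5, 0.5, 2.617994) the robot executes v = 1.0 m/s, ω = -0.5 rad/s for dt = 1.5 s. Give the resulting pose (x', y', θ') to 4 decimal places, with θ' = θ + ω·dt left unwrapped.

(3.5877, 1.6464, 1.8680)

θ' = 2.6180 + -0.5·1.5 = 1.8680
R = v/ω = 1.0/-0.5 = -2.0000
x' = 4.5 + -2.0000·(sin 1.8680 − sin 2.6180) = 3.5877
y' = 0.5 − -2.0000·(cos 1.8680 − cos 2.6180) = 1.6464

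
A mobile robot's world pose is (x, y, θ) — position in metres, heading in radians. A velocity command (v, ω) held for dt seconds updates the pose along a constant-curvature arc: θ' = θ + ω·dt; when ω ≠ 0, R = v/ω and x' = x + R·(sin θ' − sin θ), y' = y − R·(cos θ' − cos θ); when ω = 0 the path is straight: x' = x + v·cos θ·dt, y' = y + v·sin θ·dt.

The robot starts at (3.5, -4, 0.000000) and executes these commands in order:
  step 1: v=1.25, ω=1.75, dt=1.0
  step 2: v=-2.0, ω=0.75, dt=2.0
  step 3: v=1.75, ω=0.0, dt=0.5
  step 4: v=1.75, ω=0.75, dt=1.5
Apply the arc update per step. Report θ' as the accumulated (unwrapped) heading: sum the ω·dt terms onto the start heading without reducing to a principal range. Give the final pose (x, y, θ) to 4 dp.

step 1: θ'=1.7500 (R=0.7143) → pose (4.2028, -3.1584, 1.7500)
step 2: θ'=3.2500 (R=-2.6667) → pose (7.1153, -5.3341, 3.2500)
step 3: θ'=3.2500 (straight) → pose (6.2455, -5.4288, 3.2500)
step 4: θ'=4.3750 (R=2.3333) → pose (4.2961, -6.9760, 4.3750)

(4.2961, -6.9760, 4.3750)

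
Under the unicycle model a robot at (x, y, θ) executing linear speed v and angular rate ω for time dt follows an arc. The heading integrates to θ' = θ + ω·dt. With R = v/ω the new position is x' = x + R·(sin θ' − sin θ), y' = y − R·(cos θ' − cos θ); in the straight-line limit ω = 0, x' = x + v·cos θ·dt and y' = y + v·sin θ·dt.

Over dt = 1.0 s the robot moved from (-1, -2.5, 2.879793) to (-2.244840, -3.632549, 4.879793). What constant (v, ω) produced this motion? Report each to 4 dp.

Δθ = 4.879793 − 2.879793 = 2.000000
ω = Δθ/dt = 2.000000/1.0 = 2.0000
R = Δx/(sin θ' − sin θ) = 1.0000
v = R·ω = 1.0000·2.0000 = 2.0000

v = 2.0000, ω = 2.0000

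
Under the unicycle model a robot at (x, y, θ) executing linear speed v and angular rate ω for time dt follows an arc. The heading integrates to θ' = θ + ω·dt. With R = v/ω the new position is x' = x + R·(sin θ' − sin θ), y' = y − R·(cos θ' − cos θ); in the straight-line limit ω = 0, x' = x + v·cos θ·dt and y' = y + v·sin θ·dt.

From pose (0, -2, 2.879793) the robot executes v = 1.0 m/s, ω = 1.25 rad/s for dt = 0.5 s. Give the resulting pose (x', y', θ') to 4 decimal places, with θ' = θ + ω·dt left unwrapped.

θ' = 2.8798 + 1.25·0.5 = 3.5048
R = v/ω = 1.0/1.25 = 0.8000
x' = 0 + 0.8000·(sin 3.5048 − sin 2.8798) = -0.4913
y' = -2 − 0.8000·(cos 3.5048 − cos 2.8798) = -2.0249

(-0.4913, -2.0249, 3.5048)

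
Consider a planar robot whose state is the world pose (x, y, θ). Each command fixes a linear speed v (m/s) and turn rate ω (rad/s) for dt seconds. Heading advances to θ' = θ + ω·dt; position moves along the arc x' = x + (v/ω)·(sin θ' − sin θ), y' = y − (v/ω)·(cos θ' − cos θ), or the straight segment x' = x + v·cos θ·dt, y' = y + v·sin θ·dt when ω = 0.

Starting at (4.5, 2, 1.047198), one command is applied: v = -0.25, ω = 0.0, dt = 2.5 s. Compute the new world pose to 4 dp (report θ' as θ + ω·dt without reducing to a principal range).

θ' = 1.0472 + 0.0·2.5 = 1.0472
ω = 0 → straight: x' = 4.5 + -0.25·cos(1.0472)·2.5 = 4.1875
y' = 2 + -0.25·sin(1.0472)·2.5 = 1.4587

(4.1875, 1.4587, 1.0472)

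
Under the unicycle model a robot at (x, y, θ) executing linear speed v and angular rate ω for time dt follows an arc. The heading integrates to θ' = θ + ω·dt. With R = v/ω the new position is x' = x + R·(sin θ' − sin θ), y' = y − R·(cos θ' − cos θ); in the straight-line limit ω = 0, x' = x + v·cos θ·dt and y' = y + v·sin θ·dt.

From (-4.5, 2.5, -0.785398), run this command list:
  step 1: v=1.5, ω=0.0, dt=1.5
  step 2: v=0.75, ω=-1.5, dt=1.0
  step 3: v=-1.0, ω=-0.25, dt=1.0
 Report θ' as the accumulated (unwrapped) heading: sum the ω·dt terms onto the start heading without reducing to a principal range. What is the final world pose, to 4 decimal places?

step 1: θ'=-0.7854 (straight) → pose (-2.9090, 0.9090, -0.7854)
step 2: θ'=-2.2854 (R=-0.5000) → pose (-2.8849, 0.2278, -2.2854)
step 3: θ'=-2.5354 (R=4.0000) → pose (-2.1424, 0.8938, -2.5354)

(-2.1424, 0.8938, -2.5354)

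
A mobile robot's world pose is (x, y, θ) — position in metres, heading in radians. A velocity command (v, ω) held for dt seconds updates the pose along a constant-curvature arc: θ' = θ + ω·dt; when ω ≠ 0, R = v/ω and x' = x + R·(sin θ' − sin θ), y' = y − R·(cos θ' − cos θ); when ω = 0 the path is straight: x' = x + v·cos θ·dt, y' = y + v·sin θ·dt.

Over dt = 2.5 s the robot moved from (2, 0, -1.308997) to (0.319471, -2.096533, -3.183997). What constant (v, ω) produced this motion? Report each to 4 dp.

v = 1.2500, ω = -0.7500

Δθ = -3.183997 − -1.308997 = -1.875000
ω = Δθ/dt = -1.875000/2.5 = -0.7500
R = −Δy/(cos θ' − cos θ) = -1.6667
v = R·ω = -1.6667·-0.7500 = 1.2500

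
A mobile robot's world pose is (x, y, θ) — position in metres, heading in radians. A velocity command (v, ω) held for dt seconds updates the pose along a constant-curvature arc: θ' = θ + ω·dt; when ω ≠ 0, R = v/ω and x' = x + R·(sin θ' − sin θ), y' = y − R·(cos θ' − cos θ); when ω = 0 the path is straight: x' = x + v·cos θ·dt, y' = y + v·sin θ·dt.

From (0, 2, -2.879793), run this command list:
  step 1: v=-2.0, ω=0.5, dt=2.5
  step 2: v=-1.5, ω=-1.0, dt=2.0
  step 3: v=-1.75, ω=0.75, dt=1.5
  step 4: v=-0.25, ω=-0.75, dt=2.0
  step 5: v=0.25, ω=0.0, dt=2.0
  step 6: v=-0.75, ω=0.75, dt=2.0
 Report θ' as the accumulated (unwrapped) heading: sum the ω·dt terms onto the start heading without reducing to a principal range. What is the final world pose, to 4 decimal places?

step 1: θ'=-1.6298 (R=-4.0000) → pose (2.9578, 5.6279, -1.6298)
step 2: θ'=-3.6298 (R=1.5000) → pose (5.1587, 6.8642, -3.6298)
step 3: θ'=-2.5048 (R=-2.3333) → pose (7.6406, 7.0489, -2.5048)
step 4: θ'=-4.0048 (R=0.3333) → pose (8.0921, 6.9976, -4.0048)
step 5: θ'=-4.0048 (straight) → pose (7.7671, 7.3776, -4.0048)
step 6: θ'=-2.5048 (R=-1.0000) → pose (9.1217, 7.2236, -2.5048)

(9.1217, 7.2236, -2.5048)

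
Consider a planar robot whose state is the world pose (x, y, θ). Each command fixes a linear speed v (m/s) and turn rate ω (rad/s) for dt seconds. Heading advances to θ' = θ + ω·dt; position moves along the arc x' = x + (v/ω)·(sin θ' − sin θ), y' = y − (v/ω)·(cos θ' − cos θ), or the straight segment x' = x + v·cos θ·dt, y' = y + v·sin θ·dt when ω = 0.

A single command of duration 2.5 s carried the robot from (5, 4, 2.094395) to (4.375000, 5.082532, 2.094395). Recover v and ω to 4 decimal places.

Δθ = 2.094395 − 2.094395 = 0.000000
ω = Δθ/dt = 0.000000/2.5 = 0.0000
ω = 0 → v = (Δx·cos θ + Δy·sin θ)/dt = 0.5000

v = 0.5000, ω = 0.0000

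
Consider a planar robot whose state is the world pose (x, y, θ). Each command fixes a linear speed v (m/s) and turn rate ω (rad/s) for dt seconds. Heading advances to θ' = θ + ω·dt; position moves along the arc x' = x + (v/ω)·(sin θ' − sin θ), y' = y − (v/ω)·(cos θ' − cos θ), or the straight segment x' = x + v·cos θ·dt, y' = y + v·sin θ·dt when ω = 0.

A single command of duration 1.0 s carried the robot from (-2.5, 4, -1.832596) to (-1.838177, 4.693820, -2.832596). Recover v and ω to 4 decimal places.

Δθ = -2.832596 − -1.832596 = -1.000000
ω = Δθ/dt = -1.000000/1.0 = -1.0000
R = −Δy/(cos θ' − cos θ) = 1.0000
v = R·ω = 1.0000·-1.0000 = -1.0000

v = -1.0000, ω = -1.0000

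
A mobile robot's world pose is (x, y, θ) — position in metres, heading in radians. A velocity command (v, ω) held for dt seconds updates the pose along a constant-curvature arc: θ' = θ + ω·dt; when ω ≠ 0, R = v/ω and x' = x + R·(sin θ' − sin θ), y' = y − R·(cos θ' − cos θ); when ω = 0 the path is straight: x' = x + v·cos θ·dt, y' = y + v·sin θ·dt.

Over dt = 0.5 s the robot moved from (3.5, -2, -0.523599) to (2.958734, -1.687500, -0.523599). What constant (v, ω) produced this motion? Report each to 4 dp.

v = -1.2500, ω = 0.0000

Δθ = -0.523599 − -0.523599 = 0.000000
ω = Δθ/dt = 0.000000/0.5 = 0.0000
ω = 0 → v = (Δx·cos θ + Δy·sin θ)/dt = -1.2500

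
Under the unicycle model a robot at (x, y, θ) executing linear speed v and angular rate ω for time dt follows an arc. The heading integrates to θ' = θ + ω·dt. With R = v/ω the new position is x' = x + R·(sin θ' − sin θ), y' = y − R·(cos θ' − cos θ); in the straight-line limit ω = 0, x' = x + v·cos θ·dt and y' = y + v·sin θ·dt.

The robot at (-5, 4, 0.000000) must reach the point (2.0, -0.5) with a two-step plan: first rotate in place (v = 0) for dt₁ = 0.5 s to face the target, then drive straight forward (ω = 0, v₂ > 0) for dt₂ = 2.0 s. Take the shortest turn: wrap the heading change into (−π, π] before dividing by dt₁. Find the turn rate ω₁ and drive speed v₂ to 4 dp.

heading to target = atan2(-0.5−4, 2−-5) = -0.5713
Δθ = wrap(-0.5713 − 0.0000) = -0.5713; ω₁ = Δθ/dt₁ = -1.1427
distance = √((2−-5)² + (-0.5−4)²) = 8.3217; v₂ = distance/dt₂ = 4.1608

ω₁ = -1.1427, v₂ = 4.1608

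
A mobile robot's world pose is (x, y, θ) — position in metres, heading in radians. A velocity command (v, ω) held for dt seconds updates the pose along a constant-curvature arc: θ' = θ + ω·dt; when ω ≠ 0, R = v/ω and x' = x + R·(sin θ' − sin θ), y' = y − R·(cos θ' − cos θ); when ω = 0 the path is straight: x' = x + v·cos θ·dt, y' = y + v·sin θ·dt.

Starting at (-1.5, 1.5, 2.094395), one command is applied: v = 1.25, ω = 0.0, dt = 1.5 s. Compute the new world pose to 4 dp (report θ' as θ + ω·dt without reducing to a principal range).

(-2.4375, 3.1238, 2.0944)

θ' = 2.0944 + 0.0·1.5 = 2.0944
ω = 0 → straight: x' = -1.5 + 1.25·cos(2.0944)·1.5 = -2.4375
y' = 1.5 + 1.25·sin(2.0944)·1.5 = 3.1238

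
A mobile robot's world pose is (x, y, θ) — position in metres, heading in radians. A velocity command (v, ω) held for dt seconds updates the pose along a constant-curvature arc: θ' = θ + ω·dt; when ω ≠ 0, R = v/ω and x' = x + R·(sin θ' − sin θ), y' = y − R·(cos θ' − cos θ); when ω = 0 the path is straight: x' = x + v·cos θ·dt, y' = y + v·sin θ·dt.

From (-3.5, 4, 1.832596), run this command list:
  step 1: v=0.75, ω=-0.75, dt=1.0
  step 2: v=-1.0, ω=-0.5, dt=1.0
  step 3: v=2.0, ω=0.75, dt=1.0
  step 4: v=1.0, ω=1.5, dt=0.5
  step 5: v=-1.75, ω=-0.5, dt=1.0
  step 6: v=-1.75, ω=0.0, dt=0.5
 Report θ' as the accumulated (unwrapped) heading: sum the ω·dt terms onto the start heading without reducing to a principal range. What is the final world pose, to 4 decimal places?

(-2.5671, 3.5295, 1.5826)

step 1: θ'=1.0826 (R=-1.0000) → pose (-3.4173, 4.7279, 1.0826)
step 2: θ'=0.5826 (R=2.0000) → pose (-4.0832, 3.9959, 0.5826)
step 3: θ'=1.3326 (R=2.6667) → pose (-2.9590, 5.5934, 1.3326)
step 4: θ'=2.0826 (R=0.6667) → pose (-3.0256, 6.0772, 2.0826)
step 5: θ'=1.5826 (R=3.5000) → pose (-2.5774, 4.4044, 1.5826)
step 6: θ'=1.5826 (straight) → pose (-2.5671, 3.5295, 1.5826)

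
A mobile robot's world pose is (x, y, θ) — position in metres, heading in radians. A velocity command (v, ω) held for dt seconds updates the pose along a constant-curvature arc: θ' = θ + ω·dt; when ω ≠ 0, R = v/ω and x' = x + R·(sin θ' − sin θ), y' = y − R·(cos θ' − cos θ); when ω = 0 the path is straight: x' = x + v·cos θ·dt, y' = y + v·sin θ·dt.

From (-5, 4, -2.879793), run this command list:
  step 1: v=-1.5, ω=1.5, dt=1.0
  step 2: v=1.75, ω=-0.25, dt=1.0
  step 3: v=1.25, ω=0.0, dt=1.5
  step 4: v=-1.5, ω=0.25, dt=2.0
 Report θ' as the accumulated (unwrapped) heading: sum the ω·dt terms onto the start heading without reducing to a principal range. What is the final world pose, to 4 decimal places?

step 1: θ'=-1.3798 (R=-1.0000) → pose (-4.2770, 5.1558, -1.3798)
step 2: θ'=-1.6298 (R=-7.0000) → pose (-4.1619, 3.4141, -1.6298)
step 3: θ'=-1.6298 (straight) → pose (-4.2724, 1.5424, -1.6298)
step 4: θ'=-1.1298 (R=-6.0000) → pose (-4.8361, 4.4572, -1.1298)

(-4.8361, 4.4572, -1.1298)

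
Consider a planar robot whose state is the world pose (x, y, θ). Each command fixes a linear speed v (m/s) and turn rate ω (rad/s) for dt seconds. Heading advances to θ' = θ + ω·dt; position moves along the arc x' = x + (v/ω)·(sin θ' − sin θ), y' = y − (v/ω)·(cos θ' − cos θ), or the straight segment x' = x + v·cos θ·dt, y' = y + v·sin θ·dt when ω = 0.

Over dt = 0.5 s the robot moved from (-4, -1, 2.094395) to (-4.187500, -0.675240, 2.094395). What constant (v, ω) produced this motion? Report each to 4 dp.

v = 0.7500, ω = 0.0000

Δθ = 2.094395 − 2.094395 = 0.000000
ω = Δθ/dt = 0.000000/0.5 = 0.0000
ω = 0 → v = (Δx·cos θ + Δy·sin θ)/dt = 0.7500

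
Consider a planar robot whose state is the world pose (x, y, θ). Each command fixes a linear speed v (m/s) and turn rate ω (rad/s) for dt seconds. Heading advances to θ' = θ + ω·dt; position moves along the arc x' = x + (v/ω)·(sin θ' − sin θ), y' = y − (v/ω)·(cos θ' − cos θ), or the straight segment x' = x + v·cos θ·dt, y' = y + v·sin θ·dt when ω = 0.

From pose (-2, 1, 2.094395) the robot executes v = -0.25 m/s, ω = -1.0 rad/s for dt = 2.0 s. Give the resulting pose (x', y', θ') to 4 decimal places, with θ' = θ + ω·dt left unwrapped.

θ' = 2.0944 + -1.0·2.0 = 0.0944
R = v/ω = -0.25/-1.0 = 0.2500
x' = -2 + 0.2500·(sin 0.0944 − sin 2.0944) = -2.1929
y' = 1 − 0.2500·(cos 0.0944 − cos 2.0944) = 0.6261

(-2.1929, 0.6261, 0.0944)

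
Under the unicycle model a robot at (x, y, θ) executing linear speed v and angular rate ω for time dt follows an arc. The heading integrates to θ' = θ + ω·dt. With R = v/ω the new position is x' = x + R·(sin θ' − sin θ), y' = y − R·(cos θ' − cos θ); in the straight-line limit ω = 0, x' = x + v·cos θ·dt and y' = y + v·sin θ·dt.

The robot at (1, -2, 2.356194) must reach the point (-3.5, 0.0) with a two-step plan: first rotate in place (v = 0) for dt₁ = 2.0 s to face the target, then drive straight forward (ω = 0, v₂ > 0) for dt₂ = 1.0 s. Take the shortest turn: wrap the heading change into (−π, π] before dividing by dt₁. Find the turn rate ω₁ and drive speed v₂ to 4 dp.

heading to target = atan2(0−-2, -3.5−1) = 2.7234
Δθ = wrap(2.7234 − 2.3562) = 0.3672; ω₁ = Δθ/dt₁ = 0.1836
distance = √((-3.5−1)² + (0−-2)²) = 4.9244; v₂ = distance/dt₂ = 4.9244

ω₁ = 0.1836, v₂ = 4.9244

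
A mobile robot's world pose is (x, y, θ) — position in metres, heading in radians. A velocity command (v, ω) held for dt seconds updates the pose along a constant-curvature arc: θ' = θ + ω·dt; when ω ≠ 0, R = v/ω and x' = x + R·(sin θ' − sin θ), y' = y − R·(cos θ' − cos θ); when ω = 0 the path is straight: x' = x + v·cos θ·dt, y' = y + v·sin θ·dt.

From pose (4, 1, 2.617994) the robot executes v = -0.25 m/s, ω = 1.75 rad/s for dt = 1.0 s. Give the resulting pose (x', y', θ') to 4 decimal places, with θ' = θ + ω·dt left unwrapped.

(4.2059, 1.0755, 4.3680)

θ' = 2.6180 + 1.75·1.0 = 4.3680
R = v/ω = -0.25/1.75 = -0.1429
x' = 4 + -0.1429·(sin 4.3680 − sin 2.6180) = 4.2059
y' = 1 − -0.1429·(cos 4.3680 − cos 2.6180) = 1.0755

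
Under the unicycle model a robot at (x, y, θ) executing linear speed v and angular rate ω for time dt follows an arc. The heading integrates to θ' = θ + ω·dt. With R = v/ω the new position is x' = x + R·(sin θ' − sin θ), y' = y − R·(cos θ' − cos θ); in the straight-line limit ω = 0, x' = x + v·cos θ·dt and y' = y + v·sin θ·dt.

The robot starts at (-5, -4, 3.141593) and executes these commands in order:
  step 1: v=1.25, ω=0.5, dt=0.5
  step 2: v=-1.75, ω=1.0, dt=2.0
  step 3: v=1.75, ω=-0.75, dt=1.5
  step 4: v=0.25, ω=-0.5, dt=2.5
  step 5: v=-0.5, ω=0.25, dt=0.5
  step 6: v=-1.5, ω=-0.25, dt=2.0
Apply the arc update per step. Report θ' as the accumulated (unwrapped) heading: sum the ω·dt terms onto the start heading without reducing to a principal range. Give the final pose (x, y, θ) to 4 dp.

(-1.7876, -4.7853, 2.6416)

step 1: θ'=3.3916 (R=2.5000) → pose (-5.6185, -4.0777, 3.3916)
step 2: θ'=5.3916 (R=-1.7500) → pose (-4.6898, -1.2828, 5.3916)
step 3: θ'=4.2666 (R=-2.3333) → pose (-4.4001, -3.7546, 4.2666)
step 4: θ'=3.0166 (R=-0.5000) → pose (-4.9135, -4.0351, 3.0166)
step 5: θ'=3.1416 (R=-2.0000) → pose (-4.6642, -4.0508, 3.1416)
step 6: θ'=2.6416 (R=6.0000) → pose (-1.7876, -4.7853, 2.6416)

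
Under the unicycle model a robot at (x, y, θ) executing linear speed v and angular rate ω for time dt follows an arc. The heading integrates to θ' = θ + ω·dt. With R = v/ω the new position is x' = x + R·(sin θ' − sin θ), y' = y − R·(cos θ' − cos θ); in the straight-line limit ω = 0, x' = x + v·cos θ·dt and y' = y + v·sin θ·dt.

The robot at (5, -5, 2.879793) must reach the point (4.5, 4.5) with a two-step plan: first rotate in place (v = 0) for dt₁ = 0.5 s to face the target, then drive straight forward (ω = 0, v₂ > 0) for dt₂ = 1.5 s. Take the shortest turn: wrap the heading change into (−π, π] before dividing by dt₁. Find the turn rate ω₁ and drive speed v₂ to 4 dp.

heading to target = atan2(4.5−-5, 4.5−5) = 1.6234
Δθ = wrap(1.6234 − 2.8798) = -1.2564; ω₁ = Δθ/dt₁ = -2.5128
distance = √((4.5−5)² + (4.5−-5)²) = 9.5131; v₂ = distance/dt₂ = 6.3421

ω₁ = -2.5128, v₂ = 6.3421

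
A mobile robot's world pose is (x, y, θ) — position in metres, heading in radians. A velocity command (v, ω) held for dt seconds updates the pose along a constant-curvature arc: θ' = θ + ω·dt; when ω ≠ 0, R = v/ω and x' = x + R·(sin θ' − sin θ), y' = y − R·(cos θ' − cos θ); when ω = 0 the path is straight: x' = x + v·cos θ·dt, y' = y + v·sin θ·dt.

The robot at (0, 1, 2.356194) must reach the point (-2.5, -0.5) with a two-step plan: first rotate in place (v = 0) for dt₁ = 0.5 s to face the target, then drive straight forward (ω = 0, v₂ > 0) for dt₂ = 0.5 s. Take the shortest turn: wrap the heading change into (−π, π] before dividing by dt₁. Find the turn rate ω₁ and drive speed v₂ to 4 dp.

heading to target = atan2(-0.5−1, -2.5−0) = -2.6012
Δθ = wrap(-2.6012 − 2.3562) = 1.3258; ω₁ = Δθ/dt₁ = 2.6516
distance = √((-2.5−0)² + (-0.5−1)²) = 2.9155; v₂ = distance/dt₂ = 5.8310

ω₁ = 2.6516, v₂ = 5.8310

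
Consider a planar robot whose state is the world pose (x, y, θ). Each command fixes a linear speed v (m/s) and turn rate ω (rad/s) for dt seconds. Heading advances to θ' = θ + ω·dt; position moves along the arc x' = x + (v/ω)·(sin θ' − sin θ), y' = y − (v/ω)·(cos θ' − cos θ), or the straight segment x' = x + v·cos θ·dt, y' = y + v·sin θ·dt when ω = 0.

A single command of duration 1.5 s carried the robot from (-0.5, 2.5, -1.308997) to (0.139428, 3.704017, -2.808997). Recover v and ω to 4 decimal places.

v = -1.0000, ω = -1.0000

Δθ = -2.808997 − -1.308997 = -1.500000
ω = Δθ/dt = -1.500000/1.5 = -1.0000
R = −Δy/(cos θ' − cos θ) = 1.0000
v = R·ω = 1.0000·-1.0000 = -1.0000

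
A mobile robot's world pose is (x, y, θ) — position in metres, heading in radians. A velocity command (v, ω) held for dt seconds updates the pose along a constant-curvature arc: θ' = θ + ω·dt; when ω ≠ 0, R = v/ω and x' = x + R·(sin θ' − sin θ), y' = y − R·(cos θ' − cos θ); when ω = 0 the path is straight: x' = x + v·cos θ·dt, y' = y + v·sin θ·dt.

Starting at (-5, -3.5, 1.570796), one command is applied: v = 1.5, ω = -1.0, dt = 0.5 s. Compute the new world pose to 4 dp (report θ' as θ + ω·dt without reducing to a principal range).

(-4.8164, -2.7809, 1.0708)

θ' = 1.5708 + -1.0·0.5 = 1.0708
R = v/ω = 1.5/-1.0 = -1.5000
x' = -5 + -1.5000·(sin 1.0708 − sin 1.5708) = -4.8164
y' = -3.5 − -1.5000·(cos 1.0708 − cos 1.5708) = -2.7809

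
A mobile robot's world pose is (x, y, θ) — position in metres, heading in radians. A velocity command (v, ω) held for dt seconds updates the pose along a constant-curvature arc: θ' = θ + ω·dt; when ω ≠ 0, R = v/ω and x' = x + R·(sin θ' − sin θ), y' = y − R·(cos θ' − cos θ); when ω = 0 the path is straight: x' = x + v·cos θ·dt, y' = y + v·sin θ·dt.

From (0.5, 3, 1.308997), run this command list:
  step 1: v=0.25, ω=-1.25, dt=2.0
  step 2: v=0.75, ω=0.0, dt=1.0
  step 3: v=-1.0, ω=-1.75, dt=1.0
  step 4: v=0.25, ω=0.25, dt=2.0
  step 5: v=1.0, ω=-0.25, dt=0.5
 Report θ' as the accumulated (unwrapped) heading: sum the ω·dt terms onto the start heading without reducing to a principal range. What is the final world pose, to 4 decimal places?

(0.7271, 2.5845, -2.5660)

step 1: θ'=-1.1910 (R=-0.2000) → pose (0.8789, 3.0224, -1.1910)
step 2: θ'=-1.1910 (straight) → pose (1.1570, 2.3258, -1.1910)
step 3: θ'=-2.9410 (R=0.5714) → pose (1.5738, 3.0976, -2.9410)
step 4: θ'=-2.4410 (R=1.0000) → pose (1.1284, 2.8822, -2.4410)
step 5: θ'=-2.5660 (R=-4.0000) → pose (0.7271, 2.5845, -2.5660)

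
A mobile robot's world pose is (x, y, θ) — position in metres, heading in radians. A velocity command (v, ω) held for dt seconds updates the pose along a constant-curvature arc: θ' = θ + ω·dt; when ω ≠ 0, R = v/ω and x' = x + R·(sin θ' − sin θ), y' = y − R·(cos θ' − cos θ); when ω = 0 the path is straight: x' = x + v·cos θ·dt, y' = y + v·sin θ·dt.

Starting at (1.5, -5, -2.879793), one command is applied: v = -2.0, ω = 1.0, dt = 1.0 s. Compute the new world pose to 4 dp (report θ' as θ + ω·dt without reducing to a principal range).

θ' = -2.8798 + 1.0·1.0 = -1.8798
R = v/ω = -2.0/1.0 = -2.0000
x' = 1.5 + -2.0000·(sin -1.8798 − sin -2.8798) = 2.8876
y' = -5 − -2.0000·(cos -1.8798 − cos -2.8798) = -3.6764

(2.8876, -3.6764, -1.8798)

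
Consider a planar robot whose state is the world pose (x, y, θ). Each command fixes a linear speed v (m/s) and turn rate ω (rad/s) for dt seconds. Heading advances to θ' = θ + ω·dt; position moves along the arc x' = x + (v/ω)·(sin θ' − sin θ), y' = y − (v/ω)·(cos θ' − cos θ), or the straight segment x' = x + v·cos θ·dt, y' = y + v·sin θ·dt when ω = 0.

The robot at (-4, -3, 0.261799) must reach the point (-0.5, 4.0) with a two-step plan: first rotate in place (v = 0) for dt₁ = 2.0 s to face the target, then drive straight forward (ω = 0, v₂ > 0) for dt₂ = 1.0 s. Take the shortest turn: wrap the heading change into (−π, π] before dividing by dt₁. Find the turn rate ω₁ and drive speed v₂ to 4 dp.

heading to target = atan2(4−-3, -0.5−-4) = 1.1071
Δθ = wrap(1.1071 − 0.2618) = 0.8453; ω₁ = Δθ/dt₁ = 0.4227
distance = √((-0.5−-4)² + (4−-3)²) = 7.8262; v₂ = distance/dt₂ = 7.8262

ω₁ = 0.4227, v₂ = 7.8262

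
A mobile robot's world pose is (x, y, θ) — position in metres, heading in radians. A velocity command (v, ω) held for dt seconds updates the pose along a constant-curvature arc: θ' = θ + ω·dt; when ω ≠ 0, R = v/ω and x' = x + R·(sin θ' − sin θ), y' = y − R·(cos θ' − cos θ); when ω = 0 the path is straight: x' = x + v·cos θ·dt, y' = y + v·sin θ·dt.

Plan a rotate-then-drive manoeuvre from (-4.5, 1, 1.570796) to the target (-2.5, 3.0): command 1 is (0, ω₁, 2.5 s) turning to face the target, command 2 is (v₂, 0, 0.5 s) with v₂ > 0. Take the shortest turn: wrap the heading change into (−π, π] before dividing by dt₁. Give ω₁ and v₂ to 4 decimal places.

ω₁ = -0.3142, v₂ = 5.6569

heading to target = atan2(3−1, -2.5−-4.5) = 0.7854
Δθ = wrap(0.7854 − 1.5708) = -0.7854; ω₁ = Δθ/dt₁ = -0.3142
distance = √((-2.5−-4.5)² + (3−1)²) = 2.8284; v₂ = distance/dt₂ = 5.6569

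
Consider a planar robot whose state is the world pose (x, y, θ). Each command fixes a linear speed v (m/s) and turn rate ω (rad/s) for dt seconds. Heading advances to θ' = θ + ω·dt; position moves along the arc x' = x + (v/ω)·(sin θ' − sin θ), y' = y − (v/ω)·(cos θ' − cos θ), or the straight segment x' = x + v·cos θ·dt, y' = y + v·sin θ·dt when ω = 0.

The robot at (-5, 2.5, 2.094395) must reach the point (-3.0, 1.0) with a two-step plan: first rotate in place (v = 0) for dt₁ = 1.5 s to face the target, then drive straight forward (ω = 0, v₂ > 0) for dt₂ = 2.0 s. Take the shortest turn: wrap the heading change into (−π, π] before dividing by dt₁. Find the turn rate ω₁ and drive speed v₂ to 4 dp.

heading to target = atan2(1−2.5, -3−-5) = -0.6435
Δθ = wrap(-0.6435 − 2.0944) = -2.7379; ω₁ = Δθ/dt₁ = -1.8253
distance = √((-3−-5)² + (1−2.5)²) = 2.5000; v₂ = distance/dt₂ = 1.2500

ω₁ = -1.8253, v₂ = 1.2500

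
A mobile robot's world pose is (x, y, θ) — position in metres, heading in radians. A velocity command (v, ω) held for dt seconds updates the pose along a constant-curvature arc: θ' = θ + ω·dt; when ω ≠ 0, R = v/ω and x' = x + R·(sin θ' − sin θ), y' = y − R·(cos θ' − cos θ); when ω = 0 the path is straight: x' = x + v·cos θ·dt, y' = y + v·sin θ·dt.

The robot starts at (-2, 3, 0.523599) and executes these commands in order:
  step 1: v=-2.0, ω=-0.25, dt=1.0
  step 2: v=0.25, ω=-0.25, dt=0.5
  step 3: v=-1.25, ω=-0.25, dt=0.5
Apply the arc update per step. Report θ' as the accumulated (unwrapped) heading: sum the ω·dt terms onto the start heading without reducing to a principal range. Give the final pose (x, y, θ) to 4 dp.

(-4.3385, 2.1982, 0.0236)

step 1: θ'=0.2736 (R=8.0000) → pose (-3.8384, 2.2258, 0.2736)
step 2: θ'=0.1486 (R=-1.0000) → pose (-3.7163, 2.2519, 0.1486)
step 3: θ'=0.0236 (R=5.0000) → pose (-4.3385, 2.1982, 0.0236)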